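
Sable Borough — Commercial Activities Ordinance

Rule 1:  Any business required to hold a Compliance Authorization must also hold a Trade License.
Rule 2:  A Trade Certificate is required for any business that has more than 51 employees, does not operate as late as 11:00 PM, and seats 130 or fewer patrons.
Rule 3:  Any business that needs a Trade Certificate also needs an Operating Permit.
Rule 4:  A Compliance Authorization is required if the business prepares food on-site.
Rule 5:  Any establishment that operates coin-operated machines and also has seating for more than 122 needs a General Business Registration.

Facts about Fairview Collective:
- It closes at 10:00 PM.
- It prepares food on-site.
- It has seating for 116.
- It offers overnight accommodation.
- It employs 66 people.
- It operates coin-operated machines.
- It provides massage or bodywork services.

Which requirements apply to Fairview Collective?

Rule 1: Compliance Authorization is required → Trade License also required.
Rule 2: employees 66 > 51; closes 10:00 PM, at/before 11:00 PM; seating 116 ≤ 130 → Trade Certificate required.
Rule 3: Trade Certificate is required → Operating Permit also required.
Rule 4: prepares food on-site → Compliance Authorization required.
Rule 5: operates coin-operated machines; seating 116 ≤ 122 → General Business Registration not required.

Compliance Authorization, Operating Permit, Trade Certificate, Trade License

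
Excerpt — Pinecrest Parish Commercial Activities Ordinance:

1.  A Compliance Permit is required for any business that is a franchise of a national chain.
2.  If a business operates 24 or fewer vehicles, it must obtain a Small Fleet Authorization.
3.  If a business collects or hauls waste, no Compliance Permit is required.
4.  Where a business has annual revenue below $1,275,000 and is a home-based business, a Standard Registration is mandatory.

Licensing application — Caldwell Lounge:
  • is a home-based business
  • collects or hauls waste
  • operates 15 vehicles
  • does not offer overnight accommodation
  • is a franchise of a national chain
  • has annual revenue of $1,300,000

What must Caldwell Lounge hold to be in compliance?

1. is a franchise of a national chain → Compliance Permit required.
2. vehicles 15 ≤ 24 → Small Fleet Authorization required.
3. collects or hauls waste → exempt from Compliance Permit.
4. revenue $1,300,000 ≥ $1,275,000; is a home-based business → Standard Registration not required.

Small Fleet Authorization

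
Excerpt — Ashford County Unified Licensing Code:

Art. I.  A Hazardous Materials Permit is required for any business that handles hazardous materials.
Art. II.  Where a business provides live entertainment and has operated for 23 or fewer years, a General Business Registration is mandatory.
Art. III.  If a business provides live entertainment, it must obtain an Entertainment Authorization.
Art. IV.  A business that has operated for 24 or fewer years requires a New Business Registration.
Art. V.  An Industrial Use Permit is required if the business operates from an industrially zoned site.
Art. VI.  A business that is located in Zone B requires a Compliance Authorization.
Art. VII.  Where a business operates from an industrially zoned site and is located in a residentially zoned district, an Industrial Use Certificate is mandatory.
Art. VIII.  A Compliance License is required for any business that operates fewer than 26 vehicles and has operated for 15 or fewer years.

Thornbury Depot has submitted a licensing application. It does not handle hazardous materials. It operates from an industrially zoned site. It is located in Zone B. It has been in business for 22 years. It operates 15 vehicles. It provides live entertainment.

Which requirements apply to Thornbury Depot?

Compliance Authorization, Entertainment Authorization, General Business Registration, Industrial Use Permit, New Business Registration

Art. I. does not handle hazardous materials → Hazardous Materials Permit not required.
Art. II. provides live entertainment; years in business 22 ≤ 23 → General Business Registration required.
Art. III. provides live entertainment → Entertainment Authorization required.
Art. IV. years in business 22 ≤ 24 → New Business Registration required.
Art. V. operates from an industrially zoned site → Industrial Use Permit required.
Art. VI. is located in Zone B → Compliance Authorization required.
Art. VII. operates from an industrially zoned site; is located in Zone B (not: is located in a residentially zoned district) → Industrial Use Certificate not required.
Art. VIII. vehicles 15 < 26; years in business 22 > 15 → Compliance License not required.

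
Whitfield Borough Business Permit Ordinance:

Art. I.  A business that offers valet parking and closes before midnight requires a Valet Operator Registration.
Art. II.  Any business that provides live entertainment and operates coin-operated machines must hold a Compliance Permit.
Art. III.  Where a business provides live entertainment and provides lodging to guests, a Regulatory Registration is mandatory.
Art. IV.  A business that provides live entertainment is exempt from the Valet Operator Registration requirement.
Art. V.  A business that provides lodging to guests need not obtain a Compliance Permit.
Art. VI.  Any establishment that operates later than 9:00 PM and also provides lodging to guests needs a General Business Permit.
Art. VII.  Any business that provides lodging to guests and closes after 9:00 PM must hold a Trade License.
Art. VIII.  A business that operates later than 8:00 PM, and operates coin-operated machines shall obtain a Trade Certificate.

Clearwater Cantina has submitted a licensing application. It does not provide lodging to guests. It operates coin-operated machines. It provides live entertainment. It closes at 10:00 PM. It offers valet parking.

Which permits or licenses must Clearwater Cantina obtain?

Art. I. offers valet parking; closes 10:00 PM, at/before midnight → Valet Operator Registration required.
Art. II. provides live entertainment; operates coin-operated machines → Compliance Permit required.
Art. III. provides live entertainment; does not provide lodging to guests → Regulatory Registration not required.
Art. IV. provides live entertainment → exempt from Valet Operator Registration.
Art. V. does not provide lodging to guests → Compliance Permit exemption does not apply.
Art. VI. closes 10:00 PM, after 9:00 PM; does not provide lodging to guests → General Business Permit not required.
Art. VII. does not provide lodging to guests; closes 10:00 PM, after 9:00 PM → Trade License not required.
Art. VIII. closes 10:00 PM, after 8:00 PM; operates coin-operated machines → Trade Certificate required.

Compliance Permit, Trade Certificate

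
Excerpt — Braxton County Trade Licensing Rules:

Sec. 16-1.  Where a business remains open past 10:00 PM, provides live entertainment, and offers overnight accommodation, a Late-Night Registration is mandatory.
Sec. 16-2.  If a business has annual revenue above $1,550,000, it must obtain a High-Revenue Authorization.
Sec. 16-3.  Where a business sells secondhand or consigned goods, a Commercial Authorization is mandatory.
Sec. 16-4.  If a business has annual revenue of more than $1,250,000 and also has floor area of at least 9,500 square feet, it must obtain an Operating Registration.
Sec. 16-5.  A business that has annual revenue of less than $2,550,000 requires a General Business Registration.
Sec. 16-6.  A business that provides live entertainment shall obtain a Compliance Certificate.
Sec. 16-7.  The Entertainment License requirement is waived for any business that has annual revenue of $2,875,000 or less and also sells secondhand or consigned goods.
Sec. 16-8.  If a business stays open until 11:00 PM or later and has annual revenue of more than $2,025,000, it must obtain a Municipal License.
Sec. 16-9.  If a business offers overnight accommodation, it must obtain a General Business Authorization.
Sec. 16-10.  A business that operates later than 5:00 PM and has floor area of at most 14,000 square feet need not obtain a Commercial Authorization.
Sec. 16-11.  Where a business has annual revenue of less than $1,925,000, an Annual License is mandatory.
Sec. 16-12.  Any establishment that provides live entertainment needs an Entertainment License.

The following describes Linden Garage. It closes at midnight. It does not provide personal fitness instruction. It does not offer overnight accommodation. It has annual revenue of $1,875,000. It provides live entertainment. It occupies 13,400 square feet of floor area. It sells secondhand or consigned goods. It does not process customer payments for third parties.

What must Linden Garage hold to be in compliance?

Annual License, Compliance Certificate, General Business Registration, High-Revenue Authorization, Operating Registration

Sec. 16-1. closes midnight, after 10:00 PM; provides live entertainment; does not offer overnight accommodation → Late-Night Registration not required.
Sec. 16-2. revenue $1,875,000 > $1,550,000 → High-Revenue Authorization required.
Sec. 16-3. sells secondhand or consigned goods → Commercial Authorization required.
Sec. 16-4. revenue $1,875,000 > $1,250,000; floor area 13,400 square feet ≥ 9,500 square feet → Operating Registration required.
Sec. 16-5. revenue $1,875,000 < $2,550,000 → General Business Registration required.
Sec. 16-6. provides live entertainment → Compliance Certificate required.
Sec. 16-7. revenue $1,875,000 ≤ $2,875,000; sells secondhand or consigned goods → exempt from Entertainment License.
Sec. 16-8. closes midnight, after 11:00 PM; revenue $1,875,000 ≤ $2,025,000 → Municipal License not required.
Sec. 16-9. does not offer overnight accommodation → General Business Authorization not required.
Sec. 16-10. closes midnight, after 5:00 PM; floor area 13,400 square feet ≤ 14,000 square feet → exempt from Commercial Authorization.
Sec. 16-11. revenue $1,875,000 < $1,925,000 → Annual License required.
Sec. 16-12. provides live entertainment → Entertainment License required.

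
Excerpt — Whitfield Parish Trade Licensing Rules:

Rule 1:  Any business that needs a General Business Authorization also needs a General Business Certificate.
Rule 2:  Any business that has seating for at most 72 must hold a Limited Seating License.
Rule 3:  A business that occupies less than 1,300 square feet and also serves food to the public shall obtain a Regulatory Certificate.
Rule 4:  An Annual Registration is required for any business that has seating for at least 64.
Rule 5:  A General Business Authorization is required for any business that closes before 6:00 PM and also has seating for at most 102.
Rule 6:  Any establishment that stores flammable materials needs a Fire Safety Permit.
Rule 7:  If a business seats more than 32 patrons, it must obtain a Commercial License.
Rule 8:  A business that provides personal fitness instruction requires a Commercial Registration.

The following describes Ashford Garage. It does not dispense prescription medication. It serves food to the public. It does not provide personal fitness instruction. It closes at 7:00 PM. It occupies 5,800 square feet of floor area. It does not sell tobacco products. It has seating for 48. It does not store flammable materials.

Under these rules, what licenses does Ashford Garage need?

Rule 1: General Business Authorization is not required → no effect.
Rule 2: seating 48 ≤ 72 → Limited Seating License required.
Rule 3: floor area 5,800 square feet ≥ 1,300 square feet; serves food to the public → Regulatory Certificate not required.
Rule 4: seating 48 < 64 → Annual Registration not required.
Rule 5: closes 7:00 PM, after 6:00 PM; seating 48 ≤ 102 → General Business Authorization not required.
Rule 6: does not store flammable materials → Fire Safety Permit not required.
Rule 7: seating 48 > 32 → Commercial License required.
Rule 8: does not provide personal fitness instruction → Commercial Registration not required.

Commercial License, Limited Seating License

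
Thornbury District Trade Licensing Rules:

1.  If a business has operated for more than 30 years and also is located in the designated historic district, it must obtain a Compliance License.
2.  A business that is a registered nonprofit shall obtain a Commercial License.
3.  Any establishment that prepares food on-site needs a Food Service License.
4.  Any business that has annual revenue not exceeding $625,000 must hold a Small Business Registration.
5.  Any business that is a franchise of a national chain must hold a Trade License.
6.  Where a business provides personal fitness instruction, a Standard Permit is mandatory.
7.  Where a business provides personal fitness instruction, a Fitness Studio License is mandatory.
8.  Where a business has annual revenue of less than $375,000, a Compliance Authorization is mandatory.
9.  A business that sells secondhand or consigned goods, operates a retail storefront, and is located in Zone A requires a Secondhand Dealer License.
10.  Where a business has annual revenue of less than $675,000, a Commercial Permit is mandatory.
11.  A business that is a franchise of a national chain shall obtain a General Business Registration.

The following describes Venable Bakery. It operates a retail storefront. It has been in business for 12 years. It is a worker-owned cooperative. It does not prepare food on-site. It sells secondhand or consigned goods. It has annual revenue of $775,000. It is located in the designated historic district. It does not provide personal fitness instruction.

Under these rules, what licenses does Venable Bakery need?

None

1. years in business 12 ≤ 30; is located in the designated historic district → Compliance License not required.
2. is a worker-owned cooperative (not: is a registered nonprofit) → Commercial License not required.
3. does not prepare food on-site → Food Service License not required.
4. revenue $775,000 > $625,000 → Small Business Registration not required.
5. is a worker-owned cooperative (not: is a franchise of a national chain) → Trade License not required.
6. does not provide personal fitness instruction → Standard Permit not required.
7. does not provide personal fitness instruction → Fitness Studio License not required.
8. revenue $775,000 ≥ $375,000 → Compliance Authorization not required.
9. sells secondhand or consigned goods; operates a retail storefront; is located in the designated historic district (not: is located in Zone A) → Secondhand Dealer License not required.
10. revenue $775,000 ≥ $675,000 → Commercial Permit not required.
11. is a worker-owned cooperative (not: is a franchise of a national chain) → General Business Registration not required.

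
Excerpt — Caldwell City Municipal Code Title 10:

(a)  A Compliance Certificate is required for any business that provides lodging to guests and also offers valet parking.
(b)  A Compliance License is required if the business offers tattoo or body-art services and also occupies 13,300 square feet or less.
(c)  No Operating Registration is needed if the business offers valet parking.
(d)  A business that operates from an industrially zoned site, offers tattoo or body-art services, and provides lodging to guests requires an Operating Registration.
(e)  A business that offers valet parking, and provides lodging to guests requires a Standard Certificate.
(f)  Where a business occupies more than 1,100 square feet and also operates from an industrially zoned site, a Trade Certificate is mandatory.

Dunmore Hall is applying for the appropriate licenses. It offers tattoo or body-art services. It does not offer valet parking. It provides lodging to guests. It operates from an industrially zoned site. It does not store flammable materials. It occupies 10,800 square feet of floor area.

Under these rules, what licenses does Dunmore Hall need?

Compliance License, Operating Registration, Trade Certificate

(a) provides lodging to guests; does not offer valet parking → Compliance Certificate not required.
(b) offers tattoo or body-art services; floor area 10,800 square feet ≤ 13,300 square feet → Compliance License required.
(c) does not offer valet parking → Operating Registration exemption does not apply.
(d) operates from an industrially zoned site; offers tattoo or body-art services; provides lodging to guests → Operating Registration required.
(e) does not offer valet parking; provides lodging to guests → Standard Certificate not required.
(f) floor area 10,800 square feet > 1,100 square feet; operates from an industrially zoned site → Trade Certificate required.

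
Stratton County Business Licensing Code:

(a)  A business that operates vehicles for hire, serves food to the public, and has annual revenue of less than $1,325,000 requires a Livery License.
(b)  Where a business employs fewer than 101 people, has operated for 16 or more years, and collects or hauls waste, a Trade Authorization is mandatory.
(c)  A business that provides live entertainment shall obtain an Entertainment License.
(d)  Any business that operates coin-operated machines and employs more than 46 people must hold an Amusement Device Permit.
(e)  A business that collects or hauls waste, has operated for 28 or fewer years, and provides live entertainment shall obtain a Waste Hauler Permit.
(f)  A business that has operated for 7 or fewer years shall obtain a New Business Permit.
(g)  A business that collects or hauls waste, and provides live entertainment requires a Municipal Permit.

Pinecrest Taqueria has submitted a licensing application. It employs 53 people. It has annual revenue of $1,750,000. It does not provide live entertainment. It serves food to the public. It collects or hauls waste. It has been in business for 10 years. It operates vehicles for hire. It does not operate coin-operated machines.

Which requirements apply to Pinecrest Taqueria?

None

(a) operates vehicles for hire; serves food to the public; revenue $1,750,000 ≥ $1,325,000 → Livery License not required.
(b) employees 53 < 101; years in business 10 < 16; collects or hauls waste → Trade Authorization not required.
(c) does not provide live entertainment → Entertainment License not required.
(d) does not operate coin-operated machines; employees 53 > 46 → Amusement Device Permit not required.
(e) collects or hauls waste; years in business 10 ≤ 28; does not provide live entertainment → Waste Hauler Permit not required.
(f) years in business 10 > 7 → New Business Permit not required.
(g) collects or hauls waste; does not provide live entertainment → Municipal Permit not required.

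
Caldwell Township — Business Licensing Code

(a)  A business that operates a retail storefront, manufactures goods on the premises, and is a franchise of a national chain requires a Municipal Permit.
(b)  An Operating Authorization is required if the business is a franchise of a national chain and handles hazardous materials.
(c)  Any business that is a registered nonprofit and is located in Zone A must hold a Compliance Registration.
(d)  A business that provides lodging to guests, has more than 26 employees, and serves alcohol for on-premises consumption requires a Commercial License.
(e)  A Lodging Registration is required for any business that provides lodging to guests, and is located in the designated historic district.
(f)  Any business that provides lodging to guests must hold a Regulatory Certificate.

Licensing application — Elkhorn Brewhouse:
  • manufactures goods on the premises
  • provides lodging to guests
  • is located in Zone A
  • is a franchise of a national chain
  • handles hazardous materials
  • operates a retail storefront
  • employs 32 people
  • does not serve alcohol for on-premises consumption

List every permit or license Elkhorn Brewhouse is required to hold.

Municipal Permit, Operating Authorization, Regulatory Certificate

(a) operates a retail storefront; manufactures goods on the premises; is a franchise of a national chain → Municipal Permit required.
(b) is a franchise of a national chain; handles hazardous materials → Operating Authorization required.
(c) is a franchise of a national chain (not: is a registered nonprofit); is located in Zone A → Compliance Registration not required.
(d) provides lodging to guests; employees 32 > 26; does not serve alcohol for on-premises consumption → Commercial License not required.
(e) provides lodging to guests; is located in Zone A (not: is located in the designated historic district) → Lodging Registration not required.
(f) provides lodging to guests → Regulatory Certificate required.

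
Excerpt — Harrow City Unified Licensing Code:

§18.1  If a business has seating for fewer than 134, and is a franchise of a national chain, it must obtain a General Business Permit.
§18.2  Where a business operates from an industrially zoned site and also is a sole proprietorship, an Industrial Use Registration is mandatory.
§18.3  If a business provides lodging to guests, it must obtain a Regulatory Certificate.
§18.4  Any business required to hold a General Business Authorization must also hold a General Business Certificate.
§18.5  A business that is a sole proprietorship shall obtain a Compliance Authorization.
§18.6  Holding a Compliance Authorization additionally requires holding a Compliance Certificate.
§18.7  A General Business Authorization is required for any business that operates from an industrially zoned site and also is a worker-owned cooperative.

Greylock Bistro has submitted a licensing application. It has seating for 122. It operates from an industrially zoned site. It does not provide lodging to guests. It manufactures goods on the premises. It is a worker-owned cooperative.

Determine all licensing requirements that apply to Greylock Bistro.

General Business Authorization, General Business Certificate

§18.1 seating 122 < 134; is a worker-owned cooperative (not: is a franchise of a national chain) → General Business Permit not required.
§18.2 operates from an industrially zoned site; is a worker-owned cooperative (not: is a sole proprietorship) → Industrial Use Registration not required.
§18.3 does not provide lodging to guests → Regulatory Certificate not required.
§18.4 General Business Authorization is required → General Business Certificate also required.
§18.5 is a worker-owned cooperative (not: is a sole proprietorship) → Compliance Authorization not required.
§18.6 Compliance Authorization is not required → no effect.
§18.7 operates from an industrially zoned site; is a worker-owned cooperative → General Business Authorization required.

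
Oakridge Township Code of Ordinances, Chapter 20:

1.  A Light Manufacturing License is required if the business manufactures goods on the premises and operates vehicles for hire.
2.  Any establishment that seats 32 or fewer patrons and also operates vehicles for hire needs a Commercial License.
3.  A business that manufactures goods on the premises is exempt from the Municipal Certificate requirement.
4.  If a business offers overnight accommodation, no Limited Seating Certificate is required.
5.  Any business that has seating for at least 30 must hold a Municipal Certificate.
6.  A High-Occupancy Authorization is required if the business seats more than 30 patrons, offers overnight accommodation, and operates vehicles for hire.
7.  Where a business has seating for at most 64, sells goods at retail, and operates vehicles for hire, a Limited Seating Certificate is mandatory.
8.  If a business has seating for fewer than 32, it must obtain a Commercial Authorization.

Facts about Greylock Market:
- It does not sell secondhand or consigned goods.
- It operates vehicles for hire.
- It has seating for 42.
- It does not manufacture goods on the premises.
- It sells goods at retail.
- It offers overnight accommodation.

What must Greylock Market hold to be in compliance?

1. does not manufacture goods on the premises; operates vehicles for hire → Light Manufacturing License not required.
2. seating 42 > 32; operates vehicles for hire → Commercial License not required.
3. does not manufacture goods on the premises → Municipal Certificate exemption does not apply.
4. offers overnight accommodation → exempt from Limited Seating Certificate.
5. seating 42 ≥ 30 → Municipal Certificate required.
6. seating 42 > 30; offers overnight accommodation; operates vehicles for hire → High-Occupancy Authorization required.
7. seating 42 ≤ 64; sells goods at retail; operates vehicles for hire → Limited Seating Certificate required.
8. seating 42 ≥ 32 → Commercial Authorization not required.

High-Occupancy Authorization, Municipal Certificate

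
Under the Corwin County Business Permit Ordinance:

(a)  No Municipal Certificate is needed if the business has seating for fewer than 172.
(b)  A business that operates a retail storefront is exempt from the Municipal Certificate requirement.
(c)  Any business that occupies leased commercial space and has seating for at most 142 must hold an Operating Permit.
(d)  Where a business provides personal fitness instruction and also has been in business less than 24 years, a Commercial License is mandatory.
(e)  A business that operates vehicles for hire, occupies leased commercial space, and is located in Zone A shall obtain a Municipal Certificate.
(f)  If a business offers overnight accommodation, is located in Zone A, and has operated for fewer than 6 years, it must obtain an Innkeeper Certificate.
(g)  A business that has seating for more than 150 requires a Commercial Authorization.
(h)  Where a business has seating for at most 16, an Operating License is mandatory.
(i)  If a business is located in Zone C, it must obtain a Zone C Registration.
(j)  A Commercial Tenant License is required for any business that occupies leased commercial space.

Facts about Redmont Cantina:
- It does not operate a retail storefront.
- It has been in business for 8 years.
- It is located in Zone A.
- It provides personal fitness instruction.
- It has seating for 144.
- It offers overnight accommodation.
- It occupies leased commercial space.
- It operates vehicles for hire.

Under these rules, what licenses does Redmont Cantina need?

(a) seating 144 < 172 → exempt from Municipal Certificate.
(b) does not operate a retail storefront → Municipal Certificate exemption does not apply.
(c) occupies leased commercial space; seating 144 > 142 → Operating Permit not required.
(d) provides personal fitness instruction; years in business 8 < 24 → Commercial License required.
(e) operates vehicles for hire; occupies leased commercial space; is located in Zone A → Municipal Certificate required.
(f) offers overnight accommodation; is located in Zone A; years in business 8 ≥ 6 → Innkeeper Certificate not required.
(g) seating 144 ≤ 150 → Commercial Authorization not required.
(h) seating 144 > 16 → Operating License not required.
(i) is located in Zone A (not: is located in Zone C) → Zone C Registration not required.
(j) occupies leased commercial space → Commercial Tenant License required.

Commercial License, Commercial Tenant License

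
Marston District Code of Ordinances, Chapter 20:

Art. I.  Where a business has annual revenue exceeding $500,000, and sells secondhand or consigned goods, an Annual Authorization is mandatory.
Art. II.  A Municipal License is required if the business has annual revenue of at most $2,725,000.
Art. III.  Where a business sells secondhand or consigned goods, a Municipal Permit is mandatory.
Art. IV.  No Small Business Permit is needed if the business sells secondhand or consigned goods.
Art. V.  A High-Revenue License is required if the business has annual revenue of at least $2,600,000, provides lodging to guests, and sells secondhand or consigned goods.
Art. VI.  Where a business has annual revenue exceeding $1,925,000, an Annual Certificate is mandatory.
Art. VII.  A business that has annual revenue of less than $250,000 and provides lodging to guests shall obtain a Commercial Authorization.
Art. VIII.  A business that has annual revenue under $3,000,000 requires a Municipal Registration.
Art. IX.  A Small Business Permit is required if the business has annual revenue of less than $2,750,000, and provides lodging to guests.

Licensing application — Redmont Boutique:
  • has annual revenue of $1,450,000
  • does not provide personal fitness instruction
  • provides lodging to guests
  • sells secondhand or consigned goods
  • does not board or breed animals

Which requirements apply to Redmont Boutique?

Annual Authorization, Municipal License, Municipal Permit, Municipal Registration

Art. I. revenue $1,450,000 > $500,000; sells secondhand or consigned goods → Annual Authorization required.
Art. II. revenue $1,450,000 ≤ $2,725,000 → Municipal License required.
Art. III. sells secondhand or consigned goods → Municipal Permit required.
Art. IV. sells secondhand or consigned goods → exempt from Small Business Permit.
Art. V. revenue $1,450,000 < $2,600,000; provides lodging to guests; sells secondhand or consigned goods → High-Revenue License not required.
Art. VI. revenue $1,450,000 ≤ $1,925,000 → Annual Certificate not required.
Art. VII. revenue $1,450,000 ≥ $250,000; provides lodging to guests → Commercial Authorization not required.
Art. VIII. revenue $1,450,000 < $3,000,000 → Municipal Registration required.
Art. IX. revenue $1,450,000 < $2,750,000; provides lodging to guests → Small Business Permit required.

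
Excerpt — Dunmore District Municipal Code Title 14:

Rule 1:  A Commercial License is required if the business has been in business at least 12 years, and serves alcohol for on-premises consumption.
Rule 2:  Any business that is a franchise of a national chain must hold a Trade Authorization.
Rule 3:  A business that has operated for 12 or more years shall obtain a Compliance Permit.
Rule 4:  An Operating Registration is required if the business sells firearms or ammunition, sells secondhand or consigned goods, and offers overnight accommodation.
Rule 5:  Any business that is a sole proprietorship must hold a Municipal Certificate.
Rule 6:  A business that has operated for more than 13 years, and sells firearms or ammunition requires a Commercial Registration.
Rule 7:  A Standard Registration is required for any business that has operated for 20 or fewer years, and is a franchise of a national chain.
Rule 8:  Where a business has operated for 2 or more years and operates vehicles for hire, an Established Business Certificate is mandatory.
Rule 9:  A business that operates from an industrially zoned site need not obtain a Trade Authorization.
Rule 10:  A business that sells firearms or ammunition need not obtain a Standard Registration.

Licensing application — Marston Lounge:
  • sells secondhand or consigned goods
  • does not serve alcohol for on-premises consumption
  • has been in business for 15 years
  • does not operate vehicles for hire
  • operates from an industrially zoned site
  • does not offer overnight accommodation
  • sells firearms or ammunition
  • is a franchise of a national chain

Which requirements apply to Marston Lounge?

Rule 1: years in business 15 ≥ 12; does not serve alcohol for on-premises consumption → Commercial License not required.
Rule 2: is a franchise of a national chain → Trade Authorization required.
Rule 3: years in business 15 ≥ 12 → Compliance Permit required.
Rule 4: sells firearms or ammunition; sells secondhand or consigned goods; does not offer overnight accommodation → Operating Registration not required.
Rule 5: is a franchise of a national chain (not: is a sole proprietorship) → Municipal Certificate not required.
Rule 6: years in business 15 > 13; sells firearms or ammunition → Commercial Registration required.
Rule 7: years in business 15 ≤ 20; is a franchise of a national chain → Standard Registration required.
Rule 8: years in business 15 ≥ 2; does not operate vehicles for hire → Established Business Certificate not required.
Rule 9: operates from an industrially zoned site → exempt from Trade Authorization.
Rule 10: sells firearms or ammunition → exempt from Standard Registration.

Commercial Registration, Compliance Permit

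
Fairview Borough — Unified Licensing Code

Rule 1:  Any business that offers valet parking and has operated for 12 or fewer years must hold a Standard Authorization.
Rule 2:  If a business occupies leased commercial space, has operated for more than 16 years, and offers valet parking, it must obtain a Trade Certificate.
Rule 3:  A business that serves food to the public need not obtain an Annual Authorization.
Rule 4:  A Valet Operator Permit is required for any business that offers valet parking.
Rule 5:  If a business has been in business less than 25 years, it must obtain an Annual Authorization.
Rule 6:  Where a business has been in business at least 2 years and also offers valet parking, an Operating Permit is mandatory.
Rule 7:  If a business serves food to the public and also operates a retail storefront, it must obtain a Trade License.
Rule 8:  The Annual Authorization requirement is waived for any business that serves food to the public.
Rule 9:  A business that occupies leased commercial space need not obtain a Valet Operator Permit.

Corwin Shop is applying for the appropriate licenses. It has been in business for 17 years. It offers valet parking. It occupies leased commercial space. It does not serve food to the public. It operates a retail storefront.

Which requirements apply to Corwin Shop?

Annual Authorization, Operating Permit, Trade Certificate

Rule 1: offers valet parking; years in business 17 > 12 → Standard Authorization not required.
Rule 2: occupies leased commercial space; years in business 17 > 16; offers valet parking → Trade Certificate required.
Rule 3: does not serve food to the public → Annual Authorization exemption does not apply.
Rule 4: offers valet parking → Valet Operator Permit required.
Rule 5: years in business 17 < 25 → Annual Authorization required.
Rule 6: years in business 17 ≥ 2; offers valet parking → Operating Permit required.
Rule 7: does not serve food to the public; operates a retail storefront → Trade License not required.
Rule 8: does not serve food to the public → Annual Authorization exemption does not apply.
Rule 9: occupies leased commercial space → exempt from Valet Operator Permit.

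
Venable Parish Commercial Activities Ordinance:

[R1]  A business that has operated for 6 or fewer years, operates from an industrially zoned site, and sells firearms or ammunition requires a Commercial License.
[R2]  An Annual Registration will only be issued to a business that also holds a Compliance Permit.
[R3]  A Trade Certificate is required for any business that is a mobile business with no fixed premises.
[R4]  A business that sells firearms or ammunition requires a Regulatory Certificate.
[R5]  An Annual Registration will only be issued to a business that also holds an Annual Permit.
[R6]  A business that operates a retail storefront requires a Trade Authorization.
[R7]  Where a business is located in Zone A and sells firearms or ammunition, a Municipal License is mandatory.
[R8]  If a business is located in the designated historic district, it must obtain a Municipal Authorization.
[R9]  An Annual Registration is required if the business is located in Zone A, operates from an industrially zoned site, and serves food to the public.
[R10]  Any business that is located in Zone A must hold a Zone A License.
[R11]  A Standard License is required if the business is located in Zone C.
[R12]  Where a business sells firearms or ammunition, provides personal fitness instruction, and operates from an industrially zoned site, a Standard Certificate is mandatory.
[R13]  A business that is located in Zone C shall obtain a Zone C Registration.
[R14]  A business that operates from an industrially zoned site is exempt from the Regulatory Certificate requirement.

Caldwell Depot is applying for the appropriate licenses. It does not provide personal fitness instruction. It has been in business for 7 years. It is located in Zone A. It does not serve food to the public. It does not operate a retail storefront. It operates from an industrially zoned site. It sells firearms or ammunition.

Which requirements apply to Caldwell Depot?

[R1] years in business 7 > 6; operates from an industrially zoned site; sells firearms or ammunition → Commercial License not required.
[R2] Annual Registration is not required → no effect.
[R3] operates from an industrially zoned site (not: is a mobile business with no fixed premises) → Trade Certificate not required.
[R4] sells firearms or ammunition → Regulatory Certificate required.
[R5] Annual Registration is not required → no effect.
[R6] does not operate a retail storefront → Trade Authorization not required.
[R7] is located in Zone A; sells firearms or ammunition → Municipal License required.
[R8] is located in Zone A (not: is located in the designated historic district) → Municipal Authorization not required.
[R9] is located in Zone A; operates from an industrially zoned site; does not serve food to the public → Annual Registration not required.
[R10] is located in Zone A → Zone A License required.
[R11] is located in Zone A (not: is located in Zone C) → Standard License not required.
[R12] sells firearms or ammunition; does not provide personal fitness instruction; operates from an industrially zoned site → Standard Certificate not required.
[R13] is located in Zone A (not: is located in Zone C) → Zone C Registration not required.
[R14] operates from an industrially zoned site → exempt from Regulatory Certificate.

Municipal License, Zone A License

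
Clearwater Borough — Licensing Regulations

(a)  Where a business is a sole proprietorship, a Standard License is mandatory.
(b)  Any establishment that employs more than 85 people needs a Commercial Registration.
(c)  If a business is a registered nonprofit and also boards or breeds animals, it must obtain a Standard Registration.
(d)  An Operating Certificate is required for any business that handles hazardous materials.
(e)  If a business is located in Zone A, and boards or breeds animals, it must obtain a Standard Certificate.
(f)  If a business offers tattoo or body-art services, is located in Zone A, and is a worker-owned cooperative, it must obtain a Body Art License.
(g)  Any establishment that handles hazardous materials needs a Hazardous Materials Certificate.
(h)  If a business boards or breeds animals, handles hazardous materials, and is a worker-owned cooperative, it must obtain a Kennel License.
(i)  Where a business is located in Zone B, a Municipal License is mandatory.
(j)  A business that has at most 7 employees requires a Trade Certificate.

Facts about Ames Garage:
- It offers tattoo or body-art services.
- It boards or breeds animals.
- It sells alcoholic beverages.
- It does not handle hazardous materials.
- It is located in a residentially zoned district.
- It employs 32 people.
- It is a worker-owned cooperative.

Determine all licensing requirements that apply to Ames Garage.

None

(a) is a worker-owned cooperative (not: is a sole proprietorship) → Standard License not required.
(b) employees 32 ≤ 85 → Commercial Registration not required.
(c) is a worker-owned cooperative (not: is a registered nonprofit); boards or breeds animals → Standard Registration not required.
(d) does not handle hazardous materials → Operating Certificate not required.
(e) is located in a residentially zoned district (not: is located in Zone A); boards or breeds animals → Standard Certificate not required.
(f) offers tattoo or body-art services; is located in a residentially zoned district (not: is located in Zone A); is a worker-owned cooperative → Body Art License not required.
(g) does not handle hazardous materials → Hazardous Materials Certificate not required.
(h) boards or breeds animals; does not handle hazardous materials; is a worker-owned cooperative → Kennel License not required.
(i) is located in a residentially zoned district (not: is located in Zone B) → Municipal License not required.
(j) employees 32 > 7 → Trade Certificate not required.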